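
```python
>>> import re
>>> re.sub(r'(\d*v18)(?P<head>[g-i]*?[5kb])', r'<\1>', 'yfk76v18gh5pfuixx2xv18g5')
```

The pattern matches zero or more of a digit, then the literal 'v18' (captured); then zero or more of a character in [g-i] (lazy), then one of [5kb] (captured as 'head').
Matches: at [3:11] → '76v18gh5'; at [19:24] → 'v18g5'.
The replacement refers to a captured group, so each match is rewritten using its own captured text.

'yfk<76v18>pfuixx2x<v18>'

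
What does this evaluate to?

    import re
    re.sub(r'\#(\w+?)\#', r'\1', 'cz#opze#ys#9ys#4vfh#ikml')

'czopzeys9ys4vfh#ikml'

Matches: at [2:8] → '#opze#'; at [10:15] → '#9ys#'.
Each match is replaced using the text its own group 1 captured.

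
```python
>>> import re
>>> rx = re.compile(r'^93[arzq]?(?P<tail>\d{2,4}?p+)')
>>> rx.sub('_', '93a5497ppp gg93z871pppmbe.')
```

This matches anchored at the start of the string; then the literal '93', then optionally one of [arzq]; then 2 to 4 of a digit (lazy), then one or more of a literal 'p' (captured as 'tail').
Matches: at [0:10] → '93a5497ppp'.
Each match is replaced by '_'.

'_ gg93z871pppmbe.'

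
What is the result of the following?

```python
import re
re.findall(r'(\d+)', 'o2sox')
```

The pattern matches one or more of a digit (captured).
With a single group, `findall` returns only what that group captured — 1 item.

['2']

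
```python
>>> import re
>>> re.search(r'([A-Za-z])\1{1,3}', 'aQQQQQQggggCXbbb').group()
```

After group 1 captures some text, `\1` only succeeds where that same text appears again.
`re.search` scans for the first position where the pattern succeeds.
The match spans [1:5] → 'QQQQ'.
Captured: group 1 = 'Q'.

'QQQQ'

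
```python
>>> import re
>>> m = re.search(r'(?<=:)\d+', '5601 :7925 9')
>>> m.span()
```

(6, 10)

The positive lookaround only admits positions where the adjacent text matches; those characters stay outside the span.
The match spans [6:10] → '7925'.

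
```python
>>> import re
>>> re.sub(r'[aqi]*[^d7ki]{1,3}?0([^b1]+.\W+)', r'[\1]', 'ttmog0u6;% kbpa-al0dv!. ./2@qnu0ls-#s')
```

This matches zero or more of one of [aqi], then 1 to 3 of any character except [d7ki] (lazy), then the literal '0'; then one or more of any character except [b1], then any character, then one or more of a non-word character (captured).
Each match is replaced using the text its own group 1 captured.

'tt[u6;% ]kbp[dv!. ./2@qnu0ls-#]s'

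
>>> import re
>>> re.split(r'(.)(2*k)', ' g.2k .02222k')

[' g', '.', '2k', ' .', '0', '2222k', '']

This matches any character (captured); then zero or more of the literal '2', then the literal 'k' (captured).
Matches to split on: at [2:5] → '.2k'; at [7:13] → '02222k'.
Because the pattern has a capturing group, `split` also inserts each captured text between the pieces.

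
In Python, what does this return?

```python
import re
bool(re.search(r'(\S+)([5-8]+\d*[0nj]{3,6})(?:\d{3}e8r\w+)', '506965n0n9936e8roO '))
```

False

The pattern matches one or more of a non-whitespace character (captured); then one or more of a character in [5-8], then zero or more of a digit, then 3 to 6 of one of [0nj] (captured); then exactly 3 of a digit, then the literal 'e8r', then one or more of a word character (non-capturing group).
`re.search` scans for the first position where the pattern succeeds.
Here nothing in the string fits, so the call returns None, and `bool(None)` is False.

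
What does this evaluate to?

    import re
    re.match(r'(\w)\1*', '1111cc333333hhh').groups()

A backreference is literal: `\1` must see the identical characters the first group matched.
With `match`, the pattern is implicitly anchored at the beginning.
The match spans [0:4] → '1111'.
Captured: group 1 = '1'.

('1',)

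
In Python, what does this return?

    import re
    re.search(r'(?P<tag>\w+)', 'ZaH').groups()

Pattern: one or more of a word character (captured as 'tag').
`re.search` scans for the first position where the pattern succeeds.
The match spans [0:3] → 'ZaH'.
Captured: group 1 = 'ZaH'.

('ZaH',)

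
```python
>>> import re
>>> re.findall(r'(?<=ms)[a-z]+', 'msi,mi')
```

Because the assertion is zero-width, the text it checks is not consumed and won't appear in the result.
Scanning left to right: at [2:3] → 'i'.
Since nothing is captured, `findall` lists the 1 matched substring directly.

['i']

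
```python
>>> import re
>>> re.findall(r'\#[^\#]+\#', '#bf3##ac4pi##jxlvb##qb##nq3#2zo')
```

No capturing groups, so `findall` returns the 5 full match strings.

['#bf3#', '#ac4pi#', '#jxlvb#', '#qb#', '#nq3#']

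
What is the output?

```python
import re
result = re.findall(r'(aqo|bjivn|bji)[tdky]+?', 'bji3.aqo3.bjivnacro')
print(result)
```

`findall` collects group 1 from each match (0 total).
Nothing in the string satisfies the pattern, so the list is empty.

[]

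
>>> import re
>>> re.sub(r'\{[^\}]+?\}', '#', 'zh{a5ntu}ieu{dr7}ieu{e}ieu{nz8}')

Matches: at [2:9] → '{a5ntu}'; at [12:17] → '{dr7}'; at [20:23] → '{e}'; at [26:31] → '{nz8}'.
`sub` substitutes '#' at each match site.

'zh#ieu#ieu#ieu#'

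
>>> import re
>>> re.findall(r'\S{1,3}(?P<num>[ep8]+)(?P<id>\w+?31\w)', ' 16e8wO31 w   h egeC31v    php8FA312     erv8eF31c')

[('e', 'C31v'), ('8', 'FA312'), ('8e', 'F31c')]

The pattern matches 1 to 3 of a non-whitespace character; then one or more of one of [ep8] (captured as 'num'); then one or more of a word character (lazy), then the literal '31', then a word character (captured as 'id').
Scanning left to right: at [16:23] match 'egeC31v', groups = ('e', 'C31v'); at [27:36] match 'php8FA312', groups = ('8', 'FA312'); at [41:50] match 'erv8eF31c', groups = ('8e', 'F31c').
`findall` packs the 2 group values into a tuple for every match.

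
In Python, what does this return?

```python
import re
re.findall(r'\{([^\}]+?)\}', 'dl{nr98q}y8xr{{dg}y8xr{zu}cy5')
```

Walking the string: at [2:9] match '{nr98q}', group 1 = 'nr98q'; at [13:18] match '{{dg}', group 1 = '{dg'; at [22:26] match '{zu}', group 1 = 'zu'.
`findall` collects group 1 from each match (3 total).

['nr98q', '{dg', 'zu']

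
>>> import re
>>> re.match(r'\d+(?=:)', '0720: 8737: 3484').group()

'0720'

The lookaround is zero-width — it requires the adjacent text to match without consuming it, so the asserted text isn't part of the match.
With `match`, the pattern is implicitly anchored at the beginning.
The match spans [0:4] → '0720'.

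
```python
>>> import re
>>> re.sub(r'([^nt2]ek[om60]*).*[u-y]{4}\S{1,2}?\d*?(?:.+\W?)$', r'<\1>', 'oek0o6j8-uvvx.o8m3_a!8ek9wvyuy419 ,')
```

This matches any character except [nt2], then the literal 'ek', then zero or more of one of [om60] (captured); then zero or more of any character, then exactly 4 of a character in [u-y], then 1 to 2 of a non-whitespace character (lazy); then zero or more of a digit (lazy); then one or more of any character, then optionally a non-word character (non-capturing group); then anchored at the end.
Matches: at [0:35] → 'oek0o6j8-uvvx.o8m3_a!8ek9wvyuy419 ,'.
Each match is replaced using the text its own group 1 captured.

'<oek0o6>'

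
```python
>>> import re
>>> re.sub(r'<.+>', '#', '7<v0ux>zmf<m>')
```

'7#'

Each match is replaced by '#'.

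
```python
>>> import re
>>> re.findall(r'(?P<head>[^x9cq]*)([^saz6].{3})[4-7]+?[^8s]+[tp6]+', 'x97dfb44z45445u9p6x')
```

Pattern: zero or more of any character except [x9cq] (captured as 'head'); then any character except [saz6], then exactly 3 of any character (captured); then one or more of a character in [4-7] (lazy); then one or more of any character except [8s], then one or more of one of [tp6].
Multiple groups make `findall` return tuples — one 2-tuple for the one match.

[('7dfb44z', '4544')]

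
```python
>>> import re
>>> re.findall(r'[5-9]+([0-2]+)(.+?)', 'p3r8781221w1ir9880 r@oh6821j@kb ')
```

[('1221', 'w'), ('0', ' '), ('21', 'j')]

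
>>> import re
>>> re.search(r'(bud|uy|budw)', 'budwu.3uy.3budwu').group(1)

'bud'

The match spans [0:3] → 'bud'.
Captured: group 1 = 'bud'.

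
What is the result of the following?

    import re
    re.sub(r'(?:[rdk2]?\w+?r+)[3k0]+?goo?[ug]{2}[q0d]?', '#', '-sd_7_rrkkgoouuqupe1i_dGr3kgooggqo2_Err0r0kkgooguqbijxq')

'-###bijxq'

Pattern: optionally one of [rdk2], then one or more of a word character (lazy), then one or more of a literal 'r' (non-capturing group); then one or more of one of [3k0] (lazy); then the literal 'go', then optionally a literal 'o', then exactly 2 of one of [ug]; then optionally one of [q0d].
Lazy quantifiers expand one character at a time until the remainder of the pattern can match.
Matches: at [1:16] → 'sd_7_rrkkgoouuq'; at [16:33] → 'upe1i_dGr3kgooggq'; at [33:50] → 'o2_Err0r0kkgooguq'.
`sub` substitutes '#' at each match site.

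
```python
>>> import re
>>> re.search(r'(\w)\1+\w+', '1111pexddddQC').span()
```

(0, 13)

A backreference is literal: `\1` must see the identical characters the first group matched.
`search` walks the string left to right and returns the first match it finds.
The match spans [0:13] → '1111pexddddQC'.
Captured: group 1 = '1'.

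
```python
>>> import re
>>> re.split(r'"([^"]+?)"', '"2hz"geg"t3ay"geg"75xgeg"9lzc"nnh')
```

Matches to split on: at [0:5] → '"2hz"'; at [8:14] → '"t3ay"'; at [17:25] → '"75xgeg"'.
With a capturing group present, the delimiter's captured portion is kept in the result list.

['', '2hz', 'geg', 't3ay', 'geg', '75xgeg', '9lzc"nnh']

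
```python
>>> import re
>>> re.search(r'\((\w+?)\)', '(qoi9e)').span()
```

The match spans [0:7] → '(qoi9e)'.

(0, 7)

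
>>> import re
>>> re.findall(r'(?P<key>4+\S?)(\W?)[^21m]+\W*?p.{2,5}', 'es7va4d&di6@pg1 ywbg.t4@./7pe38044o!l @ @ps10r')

[('4d', '&'), ('4@', '.')]

The pattern matches one or more of the literal '4', then optionally a non-whitespace character (captured as 'key'); then optionally a non-word character (captured); then one or more of any character except [21m]; then zero or more of a non-word character (lazy), then the literal 'p', then 2 to 5 of any character.
`findall` packs the 2 group values into a tuple for every match.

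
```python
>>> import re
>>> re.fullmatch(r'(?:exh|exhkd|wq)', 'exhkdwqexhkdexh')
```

None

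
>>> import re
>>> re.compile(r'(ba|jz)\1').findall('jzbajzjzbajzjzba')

['jz', 'jz']

`\1` is not a pattern — it's the concrete string captured by group 1, re-applied verbatim.
Because there's exactly one group, `findall` drops the full match and keeps group 1 from each hit.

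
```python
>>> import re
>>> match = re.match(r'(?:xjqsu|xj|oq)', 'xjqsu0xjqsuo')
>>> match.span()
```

`|` is ordered: at each position the engine commits to the first alternative that works.
`re.match` only tries the pattern at the start of the string.
The match spans [0:5] → 'xjqsu'.

(0, 5)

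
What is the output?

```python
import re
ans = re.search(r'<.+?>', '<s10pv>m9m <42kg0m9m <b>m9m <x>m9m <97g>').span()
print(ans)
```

The `?` after the quantifier makes it lazy — it takes as little as possible before letting the rest of the pattern try.
`search` walks the string left to right and returns the first match it finds.
The match spans [0:7] → '<s10pv>'.

(0, 7)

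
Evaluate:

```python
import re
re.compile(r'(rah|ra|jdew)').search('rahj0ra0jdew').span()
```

Alternation isn't longest-match — the leftmost alternative that fits at this position is chosen.
`search` walks the string left to right and returns the first match it finds.
The match spans [0:3] → 'rah'.
Captured: group 1 = 'rah'.

(0, 3)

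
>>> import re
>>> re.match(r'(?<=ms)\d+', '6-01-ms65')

The positive lookaround only admits positions where the adjacent text matches; those characters stay outside the span.
With `match`, the pattern is implicitly anchored at the beginning.
Here the pattern fails at index 0, so the call returns None.

None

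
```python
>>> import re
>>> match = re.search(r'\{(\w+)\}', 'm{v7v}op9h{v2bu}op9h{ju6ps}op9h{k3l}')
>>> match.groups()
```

('v7v',)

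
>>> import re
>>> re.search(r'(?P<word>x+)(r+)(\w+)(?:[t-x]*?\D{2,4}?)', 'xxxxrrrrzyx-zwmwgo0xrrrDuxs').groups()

('xxxx', 'rrrr', 'zyx')

The pattern matches one or more of a literal 'x' (captured as 'word'); then one or more of a literal 'r' (captured); then one or more of a word character (captured); then zero or more of a character in [t-x] (lazy), then 2 to 4 of a non-digit (lazy) (non-capturing group).
Unlike `match`, `search` isn't anchored — it looks for the pattern anywhere in the string.
The match spans [0:13] → 'xxxxrrrrzyx-z'.
Captured: group 1 = 'xxxx', group 2 = 'rrrr', group 3 = 'zyx'.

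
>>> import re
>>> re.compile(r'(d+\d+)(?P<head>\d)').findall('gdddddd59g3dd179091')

The pattern matches one or more of the literal 'd', then one or more of a digit (captured); then a digit (captured as 'head').
Scanning left to right: at [1:9] match 'dddddd59', groups = ('dddddd5', '9'); at [11:19] match 'dd179091', groups = ('dd17909', '1').
`findall` packs the 2 group values into a tuple for every match.

[('dddddd5', '9'), ('dd17909', '1')]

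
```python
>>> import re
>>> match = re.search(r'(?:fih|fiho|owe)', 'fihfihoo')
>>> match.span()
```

(0, 3)

The match spans [0:3] → 'fih'.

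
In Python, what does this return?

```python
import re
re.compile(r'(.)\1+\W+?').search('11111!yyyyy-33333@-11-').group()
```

'11111!'

`\1` is not a pattern — it's the concrete string captured by group 1, re-applied verbatim.
`re.search` tries every starting position until one works.
The match spans [0:6] → '11111!'.
Captured: group 1 = '1'.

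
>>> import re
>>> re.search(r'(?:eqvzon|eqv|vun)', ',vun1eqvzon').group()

'vun'

Unlike `match`, `search` isn't anchored — it looks for the pattern anywhere in the string.
The match spans [1:4] → 'vun'.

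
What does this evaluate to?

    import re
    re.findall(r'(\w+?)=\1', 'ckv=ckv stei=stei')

['ckv', 'stei']

`\1` is not a pattern — it's the concrete string captured by group 1, re-applied verbatim.
Matches: at [0:7] match 'ckv=ckv', group 1 = 'ckv'; at [8:17] match 'stei=stei', group 1 = 'stei'.
`findall` collects group 1 from each match (2 total).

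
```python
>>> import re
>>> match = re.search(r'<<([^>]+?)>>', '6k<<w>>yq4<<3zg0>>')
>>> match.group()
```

'<<w>>'

The match spans [2:7] → '<<w>>'.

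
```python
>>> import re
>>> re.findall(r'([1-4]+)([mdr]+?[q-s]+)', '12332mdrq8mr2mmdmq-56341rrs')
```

[('12332', 'mdrq'), ('2', 'mmdmq'), ('341', 'rrs')]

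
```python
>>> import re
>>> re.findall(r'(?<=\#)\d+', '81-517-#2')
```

['2']

The positive lookaround only admits positions where the adjacent text matches; those characters stay outside the span.
`findall` yields the raw match text (1 of them) because the pattern has no groups.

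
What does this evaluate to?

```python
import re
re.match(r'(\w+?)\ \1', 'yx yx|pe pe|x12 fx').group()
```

A backreference is literal: `\1` must see the identical characters the first group matched.
With `match`, the pattern is implicitly anchored at the beginning.
The match spans [0:5] → 'yx yx'.
Captured: group 1 = 'yx'.

'yx yx'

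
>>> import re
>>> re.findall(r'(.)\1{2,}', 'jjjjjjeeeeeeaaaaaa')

`\1` has to match the exact text group 1 already captured.
With a single group, `findall` returns only what that group captured — 3 items.

['j', 'e', 'a']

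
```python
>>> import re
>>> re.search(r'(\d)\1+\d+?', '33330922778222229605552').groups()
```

('3',)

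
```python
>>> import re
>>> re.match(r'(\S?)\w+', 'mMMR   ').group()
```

'mMMR'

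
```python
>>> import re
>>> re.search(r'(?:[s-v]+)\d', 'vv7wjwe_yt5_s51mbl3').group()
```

'vv7'

Pattern: one or more of a character in [s-v] (non-capturing group); then a digit.
`re.search` tries every starting position until one works.
The match spans [0:3] → 'vv7'.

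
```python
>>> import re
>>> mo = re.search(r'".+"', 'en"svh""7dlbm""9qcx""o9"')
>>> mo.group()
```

`re.search` tries every starting position until one works.
The match spans [2:24] → '"svh""7dlbm""9qcx""o9"'.

'"svh""7dlbm""9qcx""o9"'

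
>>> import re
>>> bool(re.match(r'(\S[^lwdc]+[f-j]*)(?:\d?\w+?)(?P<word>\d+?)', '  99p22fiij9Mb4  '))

The pattern matches a non-whitespace character, then one or more of any character except [lwdc], then zero or more of a character in [f-j] (captured); then optionally a digit, then one or more of a word character (lazy) (non-capturing group); then one or more of a digit (lazy) (captured as 'word').
`re.match` won't scan ahead — the pattern has to work from the very first character.
Here the pattern fails at index 0, so the call returns None, and `bool(None)` is False.

False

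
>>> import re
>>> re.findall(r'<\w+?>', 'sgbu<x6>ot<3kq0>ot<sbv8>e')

['<x6>', '<3kq0>', '<sbv8>']

Matches: at [4:8] → '<x6>'; at [10:16] → '<3kq0>'; at [18:24] → '<sbv8>'.
No capturing groups, so `findall` returns the 3 full match strings.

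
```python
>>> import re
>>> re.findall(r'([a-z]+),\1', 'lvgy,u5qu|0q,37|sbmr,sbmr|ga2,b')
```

['sbmr']

The backreference `\1` re-matches whatever the first group consumed, character for character.
Matches: at [16:25] match 'sbmr,sbmr', group 1 = 'sbmr'.
With a single group, `findall` returns only what that group captured — 1 item.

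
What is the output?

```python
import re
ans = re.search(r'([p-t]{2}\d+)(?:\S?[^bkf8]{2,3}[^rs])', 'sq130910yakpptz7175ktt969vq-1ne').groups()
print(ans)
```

Pattern: exactly 2 of a character in [p-t], then one or more of a digit (captured); then optionally a non-whitespace character, then 2 to 3 of any character except [bkf8], then any character except [rs] (non-capturing group).
Unlike `match`, `search` isn't anchored — it looks for the pattern anywhere in the string.
The match spans [0:11] → 'sq130910yak'.
Captured: group 1 = 'sq130910'.

('sq130910',)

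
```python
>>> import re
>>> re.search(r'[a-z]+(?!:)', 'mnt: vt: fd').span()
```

(0, 2)

The negative lookahead/lookbehind blocks any match where the forbidden context is present.
Unlike `match`, `search` isn't anchored — it looks for the pattern anywhere in the string.
The match spans [0:2] → 'mn'.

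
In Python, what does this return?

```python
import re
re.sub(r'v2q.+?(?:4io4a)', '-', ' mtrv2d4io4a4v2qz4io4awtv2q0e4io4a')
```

Pattern: the literal 'v2q', then one or more of any character (lazy); then the literal '4io', then the literal '4a' (non-capturing group).
The `?` after the quantifier makes it lazy — it takes as little as possible before letting the rest of the pattern try.
Matches: at [13:22] → 'v2qz4io4a'; at [24:34] → 'v2q0e4io4a'.
`sub` substitutes '-' at each match site.

' mtrv2d4io4a4-wt-'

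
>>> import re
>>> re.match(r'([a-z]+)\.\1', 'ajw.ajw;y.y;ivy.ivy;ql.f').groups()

`\1` is not a pattern — it's the concrete string captured by group 1, re-applied verbatim.
`re.match` only tries the pattern at the start of the string.
The match spans [0:7] → 'ajw.ajw'.
Captured: group 1 = 'ajw'.

('ajw',)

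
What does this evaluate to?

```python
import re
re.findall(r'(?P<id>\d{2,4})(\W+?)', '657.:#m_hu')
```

[('657', '.')]

The pattern matches 2 to 4 of a digit (captured as 'id'); then one or more of a non-word character (lazy) (captured).
Because the quantifier is non-greedy, it stops expanding at the earliest point where the rest of the pattern can succeed.
Matches: at [0:4] match '657.', groups = ('657', '.').
`findall` packs the 2 group values into a tuple for every match.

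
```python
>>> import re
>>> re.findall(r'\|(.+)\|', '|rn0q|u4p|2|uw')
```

Matches: at [0:12] match '|rn0q|u4p|2|', group 1 = 'rn0q|u4p|2'.
One capturing group, so `findall` returns just the captured substring from the one match — 1 in all.

['rn0q|u4p|2']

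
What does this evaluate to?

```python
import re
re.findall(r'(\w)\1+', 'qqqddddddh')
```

['q', 'd']

After group 1 captures some text, `\1` only succeeds where that same text appears again.
Matches: at [0:3] match 'qqq', group 1 = 'q'; at [3:9] match 'dddddd', group 1 = 'd'.
One capturing group, so `findall` returns just the captured substring from each match — 2 in all.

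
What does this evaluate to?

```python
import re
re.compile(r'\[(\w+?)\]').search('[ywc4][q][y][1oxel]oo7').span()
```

(0, 6)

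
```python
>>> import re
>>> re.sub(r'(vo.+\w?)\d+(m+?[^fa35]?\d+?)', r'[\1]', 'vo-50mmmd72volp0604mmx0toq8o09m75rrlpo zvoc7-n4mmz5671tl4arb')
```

'[vo-50mmmd72volp0604mmx0toq8o09m75rrlpo zvoc7-n]671tl4arb'

Pattern: the literal 'vo', then one or more of any character, then optionally a word character (captured); then one or more of a digit; then one or more of a literal 'm' (lazy), then optionally any character except [fa35], then one or more of a digit (lazy) (captured).
A `+?`/`*?`/`{m,n}?` starts at its minimum and grows only as far as needed for what follows to match.
Matches: at [0:51] → 'vo-50mmmd72volp0604mmx0toq8o09m75rrlpo zvoc7-n4mmz5'.
`\1` in the replacement pulls in group 1's text for each match.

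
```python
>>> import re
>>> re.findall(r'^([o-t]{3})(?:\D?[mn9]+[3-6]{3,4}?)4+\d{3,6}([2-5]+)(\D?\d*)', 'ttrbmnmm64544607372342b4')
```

[('ttr', '342', 'b4')]

Pattern: anchored at the start of the string; then exactly 3 of a character in [o-t] (captured); then optionally a non-digit, then one or more of one of [mn9], then 3 to 4 of a character in [3-6] (lazy) (non-capturing group); then one or more of a literal '4', then 3 to 6 of a digit; then one or more of a character in [2-5] (captured); then optionally a non-digit, then zero or more of a digit (captured).
Scanning left to right: at [0:24] match 'ttrbmnmm64544607372342b4', groups = ('ttr', '342', 'b4').
With 3 capturing groups, `findall` returns a 3-tuple per match.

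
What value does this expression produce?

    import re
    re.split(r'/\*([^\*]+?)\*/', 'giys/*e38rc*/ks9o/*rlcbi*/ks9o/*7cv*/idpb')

Matches to split on: at [4:13] → '/*e38rc*/'; at [17:26] → '/*rlcbi*/'; at [30:37] → '/*7cv*/'.
Because the pattern has a capturing group, `split` also inserts each captured text between the pieces.

['giys', 'e38rc', 'ks9o', 'rlcbi', 'ks9o', '7cv', 'idpb']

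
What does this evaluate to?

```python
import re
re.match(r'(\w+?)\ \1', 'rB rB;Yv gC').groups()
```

('rB',)

The match spans [0:5] → 'rB rB'.
Captured: group 1 = 'rB'.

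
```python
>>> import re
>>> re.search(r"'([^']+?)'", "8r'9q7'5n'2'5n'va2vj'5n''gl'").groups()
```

('9q7',)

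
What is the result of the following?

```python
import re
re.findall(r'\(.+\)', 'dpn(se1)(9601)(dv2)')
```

Walking the string: at [3:19] → '(se1)(9601)(dv2)'.
No capturing groups, so `findall` returns the 1 full match string.

['(se1)(9601)(dv2)']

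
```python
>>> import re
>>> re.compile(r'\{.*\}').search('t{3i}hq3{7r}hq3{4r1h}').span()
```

`re.search` tries every starting position until one works.
The match spans [1:21] → '{3i}hq3{7r}hq3{4r1h}'.

(1, 21)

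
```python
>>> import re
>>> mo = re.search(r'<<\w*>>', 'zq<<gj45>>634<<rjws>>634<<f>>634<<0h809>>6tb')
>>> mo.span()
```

(2, 10)

`re.search` tries every starting position until one works.
The match spans [2:10] → '<<gj45>>'.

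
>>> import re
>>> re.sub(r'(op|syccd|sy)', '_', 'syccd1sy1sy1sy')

Branches in `(...|...)` are attempted left-to-right; the first branch that allows the whole pattern to succeed is taken.
Every occurrence is swapped for '_'.

'_1_1_1_'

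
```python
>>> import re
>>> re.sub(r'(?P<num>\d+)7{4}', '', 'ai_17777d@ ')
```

'ai_d@ '

The pattern matches one or more of a digit (captured as 'num'); then exactly 4 of a literal '7'.
Matches: at [3:8] → '17777'.
`sub` substitutes '' at each match site.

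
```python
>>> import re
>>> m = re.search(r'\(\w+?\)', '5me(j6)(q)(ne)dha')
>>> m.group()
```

'(j6)'

`re.search` tries every starting position until one works.
The match spans [3:7] → '(j6)'.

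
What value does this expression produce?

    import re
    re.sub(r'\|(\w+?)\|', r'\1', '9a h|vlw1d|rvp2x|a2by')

'9a hvlw1drvp2x|a2by'

Matches: at [4:11] → '|vlw1d|'.
Each match is replaced using the text its own group 1 captured.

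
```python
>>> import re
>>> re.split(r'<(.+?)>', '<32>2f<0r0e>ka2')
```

['', '32', '2f', '0r0e', 'ka2']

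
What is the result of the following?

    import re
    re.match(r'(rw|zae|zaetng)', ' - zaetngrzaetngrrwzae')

None

`re.match` only tries the pattern at the start of the string.
Here the string doesn't start with a match, so the call returns None.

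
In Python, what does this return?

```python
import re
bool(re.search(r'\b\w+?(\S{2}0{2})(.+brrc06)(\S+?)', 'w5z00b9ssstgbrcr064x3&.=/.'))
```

False

This matches a word boundary (`\b`, zero-width); then one or more of a word character (lazy); then exactly 2 of a non-whitespace character, then exactly 2 of the literal '0' (captured); then one or more of any character, then the literal 'brr', then the literal 'c06' (captured); then one or more of a non-whitespace character (lazy) (captured).
Unlike `match`, `search` isn't anchored — it looks for the pattern anywhere in the string.
Here nothing in the string fits, so the call returns None, and `bool(None)` is False.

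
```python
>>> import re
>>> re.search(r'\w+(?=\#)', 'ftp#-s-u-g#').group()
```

'ftp'

Lookahead/lookbehind check context without consuming it, so the matched span excludes the asserted characters.
`re.search` tries every starting position until one works.
The match spans [0:3] → 'ftp'.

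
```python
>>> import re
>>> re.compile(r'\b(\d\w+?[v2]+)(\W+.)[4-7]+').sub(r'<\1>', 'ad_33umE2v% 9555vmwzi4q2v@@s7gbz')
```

This matches a word boundary (`\b`, zero-width); then a digit, then one or more of a word character (lazy), then one or more of one of [v2] (captured); then one or more of a non-word character, then any character (captured); then one or more of a character in [4-7].
Matches: at [12:29] → '9555vmwzi4q2v@@s7'.
The replacement refers to a captured group, so each match is rewritten using its own captured text.

'ad_33umE2v% <9555vmwzi4q2v>gbz'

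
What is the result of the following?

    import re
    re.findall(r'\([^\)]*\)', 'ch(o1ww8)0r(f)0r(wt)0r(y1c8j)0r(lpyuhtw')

['(o1ww8)', '(f)', '(wt)', '(y1c8j)']

Scanning left to right: at [2:9] → '(o1ww8)'; at [11:14] → '(f)'; at [16:20] → '(wt)'; at [22:29] → '(y1c8j)'.
Since nothing is captured, `findall` lists the 4 matched substrings directly.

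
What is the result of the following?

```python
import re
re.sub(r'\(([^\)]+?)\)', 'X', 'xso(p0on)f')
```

'xsoXf'

Matches: at [3:9] → '(p0on)'.
Each match is replaced by 'X'.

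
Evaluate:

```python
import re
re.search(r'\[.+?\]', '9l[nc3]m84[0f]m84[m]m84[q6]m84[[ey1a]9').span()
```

A `+?`/`*?`/`{m,n}?` starts at its minimum and grows only as far as needed for what follows to match.
The match spans [2:7] → '[nc3]'.

(2, 7)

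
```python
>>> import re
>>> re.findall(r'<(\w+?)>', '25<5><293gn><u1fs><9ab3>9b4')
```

Walking the string: at [2:5] match '<5>', group 1 = '5'; at [5:12] match '<293gn>', group 1 = '293gn'; at [12:18] match '<u1fs>', group 1 = 'u1fs'; at [18:24] match '<9ab3>', group 1 = '9ab3'.
One capturing group, so `findall` returns just the captured substring from each match — 4 in all.

['5', '293gn', 'u1fs', '9ab3']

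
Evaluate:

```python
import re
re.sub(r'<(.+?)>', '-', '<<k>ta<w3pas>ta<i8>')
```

A `+?`/`*?`/`{m,n}?` starts at its minimum and grows only as far as needed for what follows to match.
Matches: at [0:4] → '<<k>'; at [6:13] → '<w3pas>'; at [15:19] → '<i8>'.
Every occurrence is swapped for '-'.

'-ta-ta-'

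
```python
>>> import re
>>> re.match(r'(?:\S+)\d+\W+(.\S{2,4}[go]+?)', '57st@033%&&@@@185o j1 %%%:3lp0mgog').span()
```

(0, 18)

The pattern matches one or more of a non-whitespace character (non-capturing group); then one or more of a digit, then one or more of a non-word character; then any character, then 2 to 4 of a non-whitespace character, then one or more of one of [go] (lazy) (captured).
`match` is anchored at position 0; if the pattern doesn't fit there, it returns None.
The match spans [0:18] → '57st@033%&&@@@185o'.
Captured: group 1 = '185o'.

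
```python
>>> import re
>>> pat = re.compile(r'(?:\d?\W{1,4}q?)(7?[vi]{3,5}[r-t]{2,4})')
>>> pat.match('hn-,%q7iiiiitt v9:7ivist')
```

None

`match` is anchored at position 0; if the pattern doesn't fit there, it returns None.
Here the string doesn't start with a match, so the call returns None.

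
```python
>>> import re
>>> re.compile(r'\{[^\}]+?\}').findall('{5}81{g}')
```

['{5}', '{g}']

Scanning left to right: at [0:3] → '{5}'; at [5:8] → '{g}'.
No capturing groups, so `findall` returns the 2 full match strings.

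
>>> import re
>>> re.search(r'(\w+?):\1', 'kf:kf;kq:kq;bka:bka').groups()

('kf',)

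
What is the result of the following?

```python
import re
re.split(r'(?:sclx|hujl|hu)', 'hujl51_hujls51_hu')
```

['', '51_', 's51_', '']

Branches in `(...|...)` are attempted left-to-right; the first branch that allows the whole pattern to succeed is taken.
Matches to split on: at [0:4] → 'hujl'; at [7:11] → 'hujl'; at [15:17] → 'hu'.
`split` removes every match and returns the 4 fragments in between.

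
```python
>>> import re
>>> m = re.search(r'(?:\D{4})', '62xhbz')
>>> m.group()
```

'xhbz'

This matches exactly 4 of a non-digit (non-capturing group).
`re.search` scans for the first position where the pattern succeeds.
The match spans [2:6] → 'xhbz'.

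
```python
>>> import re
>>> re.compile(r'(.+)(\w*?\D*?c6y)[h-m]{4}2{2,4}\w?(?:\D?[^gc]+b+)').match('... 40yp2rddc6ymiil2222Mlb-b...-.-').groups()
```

Pattern: one or more of any character (captured); then zero or more of a word character (lazy), then zero or more of a non-digit (lazy), then the literal 'c6y' (captured); then exactly 4 of a character in [h-m], then 2 to 4 of a literal '2', then optionally a word character; then optionally a non-digit, then one or more of any character except [gc], then one or more of a literal 'b' (non-capturing group).
`re.match` only tries the pattern at the start of the string.
The match spans [0:28] → '... 40yp2rddc6ymiil2222Mlb-b'.
Captured: group 1 = '... 40yp2rdd', group 2 = 'c6y'.

('... 40yp2rdd', 'c6y')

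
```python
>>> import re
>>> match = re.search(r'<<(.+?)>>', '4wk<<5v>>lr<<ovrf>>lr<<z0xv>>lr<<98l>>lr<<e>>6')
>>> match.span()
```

(3, 9)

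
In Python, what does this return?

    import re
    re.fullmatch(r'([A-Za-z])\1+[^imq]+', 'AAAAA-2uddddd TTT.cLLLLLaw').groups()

A backreference is literal: `\1` must see the identical characters the first group matched.
`re.fullmatch` requires the pattern to consume the entire string.
The match spans [0:26] → 'AAAAA-2uddddd TTT.cLLLLLaw'.
Captured: group 1 = 'A'.

('A',)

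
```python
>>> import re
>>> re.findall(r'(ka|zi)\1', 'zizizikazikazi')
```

['zi']

`\1` has to match the exact text group 1 already captured.
Because there's exactly one group, `findall` drops the full match and keeps group 1 from the one hit.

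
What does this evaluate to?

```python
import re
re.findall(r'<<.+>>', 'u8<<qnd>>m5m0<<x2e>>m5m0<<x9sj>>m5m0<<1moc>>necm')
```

['<<qnd>>m5m0<<x2e>>m5m0<<x9sj>>m5m0<<1moc>>']

Matches: at [2:44] → '<<qnd>>m5m0<<x2e>>m5m0<<x9sj>>m5m0<<1moc>>'.
With no groups in the pattern, `findall` gives back each whole match — 1 here.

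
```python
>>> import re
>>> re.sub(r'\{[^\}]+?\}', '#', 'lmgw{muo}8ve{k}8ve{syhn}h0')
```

Matches: at [4:9] → '{muo}'; at [12:15] → '{k}'; at [18:24] → '{syhn}'.
Every occurrence is swapped for '#'.

'lmgw#8ve#8ve#h0'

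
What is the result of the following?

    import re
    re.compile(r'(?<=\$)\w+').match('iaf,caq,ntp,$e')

None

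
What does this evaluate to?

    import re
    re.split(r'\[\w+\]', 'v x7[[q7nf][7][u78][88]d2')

`split` removes every match and returns the 5 fragments in between.

['v x7[', '', '', '', 'd2']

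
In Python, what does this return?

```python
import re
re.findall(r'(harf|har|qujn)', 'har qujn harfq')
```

The regex engine tests alternatives in the order written; an earlier branch that matches wins even if a later one would match more.
One capturing group, so `findall` returns just the captured substring from each match — 3 in all.

['har', 'qujn', 'harf']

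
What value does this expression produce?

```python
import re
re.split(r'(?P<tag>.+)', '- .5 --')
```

['', '- .5 --', '']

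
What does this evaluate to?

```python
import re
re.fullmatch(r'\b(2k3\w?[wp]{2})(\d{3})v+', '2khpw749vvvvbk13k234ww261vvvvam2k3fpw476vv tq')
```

For `fullmatch`, every character of the input must be accounted for by the pattern.
Here the string isn't matched end-to-end, so the call returns None.

None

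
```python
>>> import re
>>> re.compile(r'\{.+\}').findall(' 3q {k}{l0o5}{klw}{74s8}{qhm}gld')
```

['{k}{l0o5}{klw}{74s8}{qhm}']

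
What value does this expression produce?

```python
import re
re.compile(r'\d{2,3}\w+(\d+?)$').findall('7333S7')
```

Pattern: 2 to 3 of a digit, then one or more of a word character; then one or more of a digit (lazy) (captured); then anchored at the end.
Scanning left to right: at [0:6] match '7333S7', group 1 = '7'.
One capturing group, so `findall` returns just the captured substring from the one match — 1 in all.

['7']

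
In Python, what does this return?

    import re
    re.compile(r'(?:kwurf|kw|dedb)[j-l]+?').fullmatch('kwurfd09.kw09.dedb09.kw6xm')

`re.fullmatch` is like wrapping the pattern in `^…$` (in single-line mode).
Here there's no way to consume every character, so the call returns None.

None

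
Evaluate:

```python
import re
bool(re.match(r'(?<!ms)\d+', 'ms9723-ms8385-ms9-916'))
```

With `match`, the pattern is implicitly anchored at the beginning.
Here the pattern fails at index 0, so the call returns None, and `bool(None)` is False.

False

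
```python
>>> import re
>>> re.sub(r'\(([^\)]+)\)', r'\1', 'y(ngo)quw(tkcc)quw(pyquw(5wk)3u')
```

'yngoquwtkccquwpyquw(5wk3u'

Matches: at [1:6] → '(ngo)'; at [9:15] → '(tkcc)'; at [18:29] → '(pyquw(5wk)'.
`\1` in the replacement pulls in group 1's text for each match.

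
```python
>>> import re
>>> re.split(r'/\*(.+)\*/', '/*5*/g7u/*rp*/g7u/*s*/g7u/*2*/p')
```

With a capturing group present, the delimiter's captured portion is kept in the result list.

['', '5*/g7u/*rp*/g7u/*s*/g7u/*2', 'p']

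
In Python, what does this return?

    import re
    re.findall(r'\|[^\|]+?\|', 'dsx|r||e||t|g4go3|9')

Scanning left to right: at [3:6] → '|r|'; at [6:9] → '|e|'; at [9:12] → '|t|'.
`findall` yields the raw match text (3 of them) because the pattern has no groups.

['|r|', '|e|', '|t|']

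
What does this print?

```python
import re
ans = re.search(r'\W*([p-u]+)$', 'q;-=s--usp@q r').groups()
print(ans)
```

('r',)

Pattern: zero or more of a non-word character; then one or more of a character in [p-u] (captured); then anchored at the end.
`search` walks the string left to right and returns the first match it finds.
The match spans [12:14] → ' r'.
Captured: group 1 = 'r'.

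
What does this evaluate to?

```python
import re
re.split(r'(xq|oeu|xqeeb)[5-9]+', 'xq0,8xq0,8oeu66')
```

['xq0,8xq0,8', 'oeu', '']

`re.split` interleaves the captured-group text with the surrounding fragments.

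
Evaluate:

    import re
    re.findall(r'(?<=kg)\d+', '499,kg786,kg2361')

The positive lookaround only admits positions where the adjacent text matches; those characters stay outside the span.
Walking the string: at [6:9] → '786'; at [12:16] → '2361'.
`findall` yields the raw match text (2 of them) because the pattern has no groups.

['786', '2361']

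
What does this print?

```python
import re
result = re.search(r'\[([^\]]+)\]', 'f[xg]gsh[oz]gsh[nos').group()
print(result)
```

[xg]

Unlike `match`, `search` isn't anchored — it looks for the pattern anywhere in the string.
The match spans [1:5] → '[xg]'.
Captured: group 1 = 'xg'.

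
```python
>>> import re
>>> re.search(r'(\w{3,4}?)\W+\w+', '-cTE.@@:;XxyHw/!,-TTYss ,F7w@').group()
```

The pattern matches 3 to 4 of a word character (lazy) (captured); then one or more of a non-word character; then one or more of a word character.
`search` walks the string left to right and returns the first match it finds.
The match spans [1:14] → 'cTE.@@:;XxyHw'.
Captured: group 1 = 'cTE'.

'cTE.@@:;XxyHw'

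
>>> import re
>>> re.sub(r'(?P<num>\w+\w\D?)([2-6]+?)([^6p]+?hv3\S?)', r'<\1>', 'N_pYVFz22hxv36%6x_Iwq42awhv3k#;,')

The pattern matches one or more of a word character, then a word character, then optionally a non-digit (captured as 'num'); then one or more of a character in [2-6] (lazy) (captured); then one or more of any character except [6p] (lazy), then the literal 'hv3', then optionally a non-whitespace character (captured).
Matches: at [0:29] → 'N_pYVFz22hxv36%6x_Iwq42awhv3k'.
`\1` in the replacement pulls in group 1's text for each match.

'<N_pYVFz22hxv36%>#;,'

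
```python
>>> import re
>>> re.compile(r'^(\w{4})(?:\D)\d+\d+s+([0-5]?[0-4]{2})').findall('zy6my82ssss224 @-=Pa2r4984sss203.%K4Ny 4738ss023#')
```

[('zy6m', '224')]

`findall` packs the 2 group values into a tuple for every match.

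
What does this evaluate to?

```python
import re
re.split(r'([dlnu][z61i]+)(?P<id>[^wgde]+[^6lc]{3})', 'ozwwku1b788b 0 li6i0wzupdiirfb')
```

['ozwwk', 'u1', 'b788b 0 li6i0wzu', 'p', 'di', 'irfb', '']

This matches one of [dlnu], then one or more of one of [z61i] (captured); then one or more of any character except [wgde], then exactly 3 of any character except [6lc] (captured as 'id').
Matches to split on: at [5:23] → 'u1b788b 0 li6i0wzu'; at [24:30] → 'diirfb'.
Because the pattern has a capturing group, `split` also inserts each captured text between the pieces.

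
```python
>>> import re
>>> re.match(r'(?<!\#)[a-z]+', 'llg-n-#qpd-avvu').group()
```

With `match`, the pattern is implicitly anchored at the beginning.
The match spans [0:3] → 'llg'.

'llg'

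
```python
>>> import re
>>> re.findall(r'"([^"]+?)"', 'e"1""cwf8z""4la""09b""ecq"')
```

Walking the string: at [1:4] match '"1"', group 1 = '1'; at [4:11] match '"cwf8z"', group 1 = 'cwf8z'; at [11:16] match '"4la"', group 1 = '4la'; at [16:21] match '"09b"', group 1 = '09b'; at [21:26] match '"ecq"', group 1 = 'ecq'.
With a single group, `findall` returns only what that group captured — 5 items.

['1', 'cwf8z', '4la', '09b', 'ecq']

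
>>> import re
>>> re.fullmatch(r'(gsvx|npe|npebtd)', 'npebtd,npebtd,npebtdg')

None

`re.fullmatch` is like wrapping the pattern in `^…$` (in single-line mode).
Here the pattern can't cover the whole string, so the call returns None.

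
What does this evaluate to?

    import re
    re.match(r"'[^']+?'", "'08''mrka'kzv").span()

(0, 4)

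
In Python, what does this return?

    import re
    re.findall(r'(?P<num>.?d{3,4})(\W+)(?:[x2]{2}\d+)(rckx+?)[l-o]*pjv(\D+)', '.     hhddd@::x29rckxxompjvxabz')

[('hddd', '@::', 'rckxx', 'xabz')]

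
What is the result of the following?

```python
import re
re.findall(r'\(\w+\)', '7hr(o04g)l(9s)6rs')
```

`findall` yields the raw match text (2 of them) because the pattern has no groups.

['(o04g)', '(9s)']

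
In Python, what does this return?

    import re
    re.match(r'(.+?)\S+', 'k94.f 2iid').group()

'k94.f'

Pattern: one or more of any character (lazy) (captured); then one or more of a non-whitespace character.
A non-greedy quantifier consumes as few characters as it can — just enough that the remainder of the pattern still matches from where it stops; whatever follows it matches normally.
`re.match` won't scan ahead — the pattern has to work from the very first character.
The match spans [0:5] → 'k94.f'.
Captured: group 1 = 'k'.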